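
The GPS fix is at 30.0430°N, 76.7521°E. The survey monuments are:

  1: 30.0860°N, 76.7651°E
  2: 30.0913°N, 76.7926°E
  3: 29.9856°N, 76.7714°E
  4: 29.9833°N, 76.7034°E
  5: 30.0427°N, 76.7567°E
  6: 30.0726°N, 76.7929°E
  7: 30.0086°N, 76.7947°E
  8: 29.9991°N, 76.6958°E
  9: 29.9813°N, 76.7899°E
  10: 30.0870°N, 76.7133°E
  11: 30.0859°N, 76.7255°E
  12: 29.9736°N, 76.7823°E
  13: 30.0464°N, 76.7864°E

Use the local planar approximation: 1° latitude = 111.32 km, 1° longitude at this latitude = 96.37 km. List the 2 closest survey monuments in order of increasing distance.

Distances from 30.0430°N, 76.7521°E:
1: √((0.0430·111.32)² + (0.0130·96.37)²) = √(22.913071 + 1.569533) = 4.9480 km
2: √((0.0483·111.32)² + (0.0405·96.37)²) = √(28.909505 + 15.233292) = 6.6440 km
3: √((-0.0574·111.32)² + (0.0193·96.37)²) = √(40.829135 + 3.459381) = 6.6550 km
4: √((-0.0597·111.32)² + (-0.0487·96.37)²) = √(44.166711 + 22.026305) = 8.1359 km
5: √((-0.0003·111.32)² + (0.0046·96.37)²) = √(0.001115 + 0.196517) = 0.4446 km
6: √((0.0296·111.32)² + (0.0408·96.37)²) = √(10.857499 + 15.459806) = 5.1300 km
7: √((-0.0344·111.32)² + (0.0426·96.37)²) = √(14.664366 + 16.853997) = 5.6141 km
8: √((-0.0439·111.32)² + (-0.0563·96.37)²) = √(23.882261 + 29.437472) = 7.3020 km
9: √((-0.0617·111.32)² + (0.0378·96.37)²) = √(47.175523 + 13.269890) = 7.7747 km
10: √((0.0440·111.32)² + (-0.0388·96.37)²) = √(23.991188 + 13.981288) = 6.1622 km
11: √((0.0429·111.32)² + (-0.0266·96.37)²) = √(22.806623 + 6.571235) = 5.4201 km
12: √((-0.0694·111.32)² + (0.0302·96.37)²) = √(59.685019 + 8.470277) = 8.2556 km
13: √((0.0034·111.32)² + (0.0343·96.37)²) = √(0.143253 + 10.926271) = 3.3271 km
Sorted: 5 (0.4446 km) < 13 (3.3271 km) < 1 (4.9480 km) < 6 (5.1300 km) < …

5, 13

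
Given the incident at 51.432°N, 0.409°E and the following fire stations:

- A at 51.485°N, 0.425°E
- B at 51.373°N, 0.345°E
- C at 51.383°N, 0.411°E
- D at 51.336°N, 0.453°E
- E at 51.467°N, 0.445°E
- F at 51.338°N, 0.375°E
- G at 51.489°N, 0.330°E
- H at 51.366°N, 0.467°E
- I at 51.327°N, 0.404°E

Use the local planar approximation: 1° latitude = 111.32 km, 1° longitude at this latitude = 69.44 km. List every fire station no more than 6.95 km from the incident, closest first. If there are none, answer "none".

Distances from 51.432°N, 0.409°E:
A: 6.004 km
B: 7.930 km
C: 5.456 km
D: 11.115 km
E: 4.629 km
F: 10.727 km
G: 8.388 km
H: 8.379 km
I: 11.694 km
Threshold 6.95 km: E (4.629 km), C (5.456 km), A (6.004 km) are within range.

E, C, A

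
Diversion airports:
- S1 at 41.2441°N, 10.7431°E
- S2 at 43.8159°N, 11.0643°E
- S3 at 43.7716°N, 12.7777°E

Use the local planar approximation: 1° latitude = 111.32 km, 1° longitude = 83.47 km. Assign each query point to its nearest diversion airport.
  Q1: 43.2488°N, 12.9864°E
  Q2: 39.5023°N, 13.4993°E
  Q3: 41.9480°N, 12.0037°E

Q1→S3; Q2→S1; Q3→S1

Q1 at 43.2488°N, 12.9864°E:
  S1: 291.3138 km
  S2: 172.4111 km
  S3: 60.7493 km
  → nearest: S3 (60.7493 km)
Q2 at 39.5023°N, 13.4993°E:
  S1: 300.8716 km
  S2: 521.4333 km
  S3: 479.0600 km
  → nearest: S1 (300.8716 km)
Q3 at 41.9480°N, 12.0037°E:
  S1: 131.1935 km
  S2: 222.2278 km
  S3: 213.0356 km
  → nearest: S1 (131.1935 km)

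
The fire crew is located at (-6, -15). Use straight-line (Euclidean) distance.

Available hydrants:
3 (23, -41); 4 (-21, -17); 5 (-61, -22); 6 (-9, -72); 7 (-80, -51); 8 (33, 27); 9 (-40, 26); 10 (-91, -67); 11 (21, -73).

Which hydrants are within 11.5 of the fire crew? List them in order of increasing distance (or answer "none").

Distances from (-6, -15):
3: √((29)² + (-26)²) = √(841.000 + 676.000) = 38.9
4: √((-15)² + (-2)²) = √(225.000 + 4.000) = 15.1
5: √((-55)² + (-7)²) = √(3025.000 + 49.000) = 55.4
6: √((-3)² + (-57)²) = √(9.000 + 3249.000) = 57.1
7: √((-74)² + (-36)²) = √(5476.000 + 1296.000) = 82.3
8: √((39)² + (42)²) = √(1521.000 + 1764.000) = 57.3
9: √((-34)² + (41)²) = √(1156.000 + 1681.000) = 53.3
10: √((-85)² + (-52)²) = √(7225.000 + 2704.000) = 99.6
11: √((27)² + (-58)²) = √(729.000 + 3364.000) = 64.0
Threshold 11.5: none within range.

none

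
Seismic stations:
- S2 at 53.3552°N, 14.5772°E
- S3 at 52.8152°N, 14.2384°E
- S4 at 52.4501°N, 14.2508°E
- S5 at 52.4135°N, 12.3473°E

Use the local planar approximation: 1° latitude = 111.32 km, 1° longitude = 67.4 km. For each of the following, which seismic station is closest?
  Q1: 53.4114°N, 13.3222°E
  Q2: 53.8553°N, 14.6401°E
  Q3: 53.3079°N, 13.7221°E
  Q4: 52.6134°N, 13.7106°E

Q1 at 53.4114°N, 13.3222°E:
  S2: 84.8180 km
  S3: 90.6539 km
  S4: 123.9708 km
  S5: 129.0648 km
  → nearest: S2 (84.8180 km)
Q2 at 53.8553°N, 14.6401°E:
  S2: 55.8323 km
  S3: 118.9073 km
  S4: 158.6122 km
  S5: 222.8040 km
  → nearest: S2 (55.8323 km)
Q3 at 53.3079°N, 13.7221°E:
  S2: 57.8738 km
  S3: 64.9552 km
  S4: 101.9225 km
  S5: 136.0120 km
  → nearest: S2 (57.8738 km)
Q4 at 52.6134°N, 13.7106°E:
  S2: 101.1463 km
  S3: 42.0730 km
  S4: 40.6953 km
  S5: 94.5426 km
  → nearest: S4 (40.6953 km)

Q1→S2; Q2→S2; Q3→S2; Q4→S4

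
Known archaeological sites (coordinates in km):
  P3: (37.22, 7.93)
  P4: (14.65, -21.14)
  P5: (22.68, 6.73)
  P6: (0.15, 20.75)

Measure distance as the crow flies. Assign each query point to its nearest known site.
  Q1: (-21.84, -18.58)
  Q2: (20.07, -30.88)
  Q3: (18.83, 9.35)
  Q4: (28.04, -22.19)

Q1→P4; Q2→P4; Q3→P5; Q4→P4

Q1 at (-21.84, -18.58):
  P3: 64.74 km
  P4: 36.58 km
  P5: 51.21 km
  P6: 45.06 km
  → nearest: P4 (36.58 km)
Q2 at (20.07, -30.88):
  P3: 42.43 km
  P4: 11.15 km
  P5: 37.70 km
  P6: 55.34 km
  → nearest: P4 (11.15 km)
Q3 at (18.83, 9.35):
  P3: 18.44 km
  P4: 30.78 km
  P5: 4.66 km
  P6: 21.88 km
  → nearest: P5 (4.66 km)
Q4 at (28.04, -22.19):
  P3: 31.49 km
  P4: 13.43 km
  P5: 29.41 km
  P6: 51.20 km
  → nearest: P4 (13.43 km)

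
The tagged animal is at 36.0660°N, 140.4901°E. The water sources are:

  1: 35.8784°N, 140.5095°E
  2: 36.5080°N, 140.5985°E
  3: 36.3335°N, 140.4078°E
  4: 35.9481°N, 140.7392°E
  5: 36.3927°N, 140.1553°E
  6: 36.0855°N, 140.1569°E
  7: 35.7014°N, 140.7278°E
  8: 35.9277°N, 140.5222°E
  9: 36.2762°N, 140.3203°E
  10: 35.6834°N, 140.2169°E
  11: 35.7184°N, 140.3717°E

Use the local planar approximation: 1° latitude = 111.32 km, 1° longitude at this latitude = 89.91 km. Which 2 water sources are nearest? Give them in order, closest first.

8, 1

Distances from 36.0660°N, 140.4901°E:
1: 20.9563 km
2: 50.1594 km
3: 30.6837 km
4: 25.9589 km
5: 47.2099 km
6: 30.0366 km
7: 45.8702 km
8: 15.6637 km
9: 27.9394 km
10: 49.1666 km
11: 40.1324 km
Sorted: 8 (15.6637 km) < 1 (20.9563 km) < 4 (25.9589 km) < 9 (27.9394 km) < …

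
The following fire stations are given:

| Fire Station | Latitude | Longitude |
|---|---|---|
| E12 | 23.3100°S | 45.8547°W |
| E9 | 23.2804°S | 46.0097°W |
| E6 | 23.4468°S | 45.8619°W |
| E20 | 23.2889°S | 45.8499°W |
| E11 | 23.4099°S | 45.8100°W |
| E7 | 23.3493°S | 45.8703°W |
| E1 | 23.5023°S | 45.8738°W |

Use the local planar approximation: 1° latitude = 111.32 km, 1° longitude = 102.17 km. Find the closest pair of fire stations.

Pairwise distances:
E12–E9: 16.1755 km
E12–E6: 15.2463 km
E12–E20: 2.3995 km
E12–E11: 12.0221 km
E12–E7: 4.6562 km
E12–E1: 21.4956 km
E9–E6: 23.8989 km
E9–E20: 16.3542 km
E9–E11: 24.9823 km
E9–E7: 16.1764 km
E9–E1: 28.3368 km
E6–E20: 17.6201 km
E6–E11: 6.7075 km
E6–E7: 10.8876 km
E6–E1: 6.2968 km
E20–E11: 14.0731 km
E20–E7: 7.0394 km
E20–E1: 23.8809 km
E11–E7: 9.1359 km
E11–E1: 12.1775 km
E7–E1: 17.0357 km
Closest pair: E12–E20 at 2.3995 km.

E12 and E20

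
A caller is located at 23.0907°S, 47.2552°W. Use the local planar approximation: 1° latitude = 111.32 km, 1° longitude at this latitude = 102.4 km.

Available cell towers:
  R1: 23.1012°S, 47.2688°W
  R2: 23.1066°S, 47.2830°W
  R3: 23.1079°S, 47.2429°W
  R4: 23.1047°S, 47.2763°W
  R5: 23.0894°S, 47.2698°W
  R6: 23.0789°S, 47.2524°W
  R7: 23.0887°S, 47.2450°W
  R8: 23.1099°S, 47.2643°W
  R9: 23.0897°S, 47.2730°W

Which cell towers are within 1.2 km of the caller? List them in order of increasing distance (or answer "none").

Distances from 23.0907°S, 47.2552°W:
R1: √((-0.0105·111.32)² + (-0.0136·102.4)²) = √(1.366234 + 1.939446) = 1.8182 km
R2: √((-0.0159·111.32)² + (-0.0278·102.4)²) = √(3.132858 + 8.103815) = 3.3521 km
R3: √((-0.0172·111.32)² + (0.0123·102.4)²) = √(3.666091 + 1.586391) = 2.2918 km
R4: √((-0.0140·111.32)² + (-0.0211·102.4)²) = √(2.428860 + 4.668365) = 2.6641 km
R5: √((0.0013·111.32)² + (-0.0146·102.4)²) = √(0.020943 + 2.235145) = 1.5020 km
R6: √((0.0118·111.32)² + (0.0028·102.4)²) = √(1.725482 + 0.082208) = 1.3445 km
R7: √((0.0020·111.32)² + (0.0102·102.4)²) = √(0.049569 + 1.090938) = 1.0679 km
R8: √((-0.0192·111.32)² + (-0.0091·102.4)²) = √(4.568239 + 0.868326) = 2.3316 km
R9: √((0.0010·111.32)² + (-0.0178·102.4)²) = √(0.012392 + 3.322308) = 1.8261 km
Threshold 1.2 km: R7 (1.0679 km) is within range.

R7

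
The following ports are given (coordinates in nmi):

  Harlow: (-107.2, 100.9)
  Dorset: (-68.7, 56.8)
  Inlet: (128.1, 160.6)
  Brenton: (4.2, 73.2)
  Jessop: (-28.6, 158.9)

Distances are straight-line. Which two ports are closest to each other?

Harlow and Dorset

Pairwise distances:
Harlow–Dorset: √((38.5)² + (-44.1)²) = √(1482.250 + 1944.810) = 58.5 nmi
Dorset–Brenton: √((72.9)² + (16.4)²) = √(5314.410 + 268.960) = 74.7 nmi
Brenton–Jessop: √((-32.8)² + (85.7)²) = √(1075.840 + 7344.490) = 91.8 nmi
Harlow–Jessop: √((78.6)² + (58.0)²) = √(6177.960 + 3364.000) = 97.7 nmi
Dorset–Jessop: √((40.1)² + (102.1)²) = √(1608.010 + 10424.410) = 109.7 nmi
Harlow–Brenton: √((111.4)² + (-27.7)²) = √(12409.960 + 767.290) = 114.8 nmi
Inlet–Brenton: √((-123.9)² + (-87.4)²) = √(15351.210 + 7638.760) = 151.6 nmi
Inlet–Jessop: √((-156.7)² + (-1.7)²) = √(24554.890 + 2.890) = 156.7 nmi
Dorset–Inlet: √((196.8)² + (103.8)²) = √(38730.240 + 10774.440) = 222.5 nmi
Harlow–Inlet: √((235.3)² + (59.7)²) = √(55366.090 + 3564.090) = 242.8 nmi
Closest pair: Harlow–Dorset at 58.5 nmi.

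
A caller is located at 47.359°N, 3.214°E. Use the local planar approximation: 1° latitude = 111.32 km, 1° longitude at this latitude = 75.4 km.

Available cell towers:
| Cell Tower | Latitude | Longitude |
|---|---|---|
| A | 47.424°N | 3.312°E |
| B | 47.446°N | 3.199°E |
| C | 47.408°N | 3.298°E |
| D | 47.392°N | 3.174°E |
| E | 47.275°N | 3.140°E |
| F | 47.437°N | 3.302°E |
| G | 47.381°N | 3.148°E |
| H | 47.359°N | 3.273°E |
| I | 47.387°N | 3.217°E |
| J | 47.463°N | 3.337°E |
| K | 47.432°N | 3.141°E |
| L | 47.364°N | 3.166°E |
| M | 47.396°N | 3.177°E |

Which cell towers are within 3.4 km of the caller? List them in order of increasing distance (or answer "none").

Distances from 47.359°N, 3.214°E:
A: √((0.065·111.32)² + (0.098·75.4)²) = √(52.35680 + 54.60028) = 10.342 km
B: √((0.087·111.32)² + (-0.015·75.4)²) = √(93.79613 + 1.27916) = 9.751 km
C: √((0.049·111.32)² + (0.084·75.4)²) = √(29.75353 + 40.11449) = 8.359 km
D: √((0.033·111.32)² + (-0.040·75.4)²) = √(13.49504 + 9.09626) = 4.753 km
E: √((-0.084·111.32)² + (-0.074·75.4)²) = √(87.43896 + 31.13194) = 10.889 km
F: √((0.078·111.32)² + (0.088·75.4)²) = √(75.39379 + 44.02588) = 10.928 km
G: √((0.022·111.32)² + (-0.066·75.4)²) = √(5.99780 + 24.76456) = 5.546 km
H: √((0.000·111.32)² + (0.059·75.4)²) = √(0.00000 + 19.79004) = 4.449 km
I: √((0.028·111.32)² + (0.003·75.4)²) = √(9.71544 + 0.05117) = 3.125 km
J: √((0.104·111.32)² + (0.123·75.4)²) = √(134.03341 + 86.01079) = 14.834 km
K: √((0.073·111.32)² + (-0.073·75.4)²) = √(66.03773 + 30.29622) = 9.815 km
L: √((0.005·111.32)² + (-0.048·75.4)²) = √(0.30980 + 13.09861) = 3.662 km
M: √((0.037·111.32)² + (-0.037·75.4)²) = √(16.96484 + 7.78298) = 4.975 km
Threshold 3.4 km: I (3.125 km) is within range.

I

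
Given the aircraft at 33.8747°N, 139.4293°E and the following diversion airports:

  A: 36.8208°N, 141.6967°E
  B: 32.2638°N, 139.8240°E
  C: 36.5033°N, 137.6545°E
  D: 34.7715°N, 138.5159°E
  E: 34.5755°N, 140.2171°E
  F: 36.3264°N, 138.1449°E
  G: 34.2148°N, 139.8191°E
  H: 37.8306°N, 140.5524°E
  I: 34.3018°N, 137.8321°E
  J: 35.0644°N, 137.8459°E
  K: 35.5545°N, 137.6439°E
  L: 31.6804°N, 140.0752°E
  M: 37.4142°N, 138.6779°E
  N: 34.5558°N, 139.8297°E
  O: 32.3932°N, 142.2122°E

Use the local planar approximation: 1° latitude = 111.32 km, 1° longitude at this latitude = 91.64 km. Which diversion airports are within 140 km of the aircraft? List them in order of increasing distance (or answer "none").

Distances from 33.8747°N, 139.4293°E:
A: √((2.9461·111.32)² + (2.2674·91.64)²) = √(107557.664524 + 43174.413401) = 388.2423 km
B: √((-1.6109·111.32)² + (0.3947·91.64)²) = √(32157.594781 + 1308.291181) = 182.9368 km
C: √((2.6286·111.32)² + (-1.7748·91.64)²) = √(85623.978319 + 26452.638755) = 334.7785 km
D: √((0.8968·111.32)² + (-0.9134·91.64)²) = √(9966.383499 + 7006.355598) = 130.2795 km
E: √((0.7008·111.32)² + (0.7878·91.64)²) = √(6086.036906 + 5211.972481) = 106.2921 km
F: √((2.4517·111.32)² + (-1.2844·91.64)²) = √(74487.097115 + 13853.858732) = 297.2221 km
G: √((0.3401·111.32)² + (0.3898·91.64)²) = √(1433.374451 + 1276.009273) = 52.0517 km
H: √((3.9559·111.32)² + (1.1231·91.64)²) = √(193926.430924 + 10592.708363) = 452.2379 km
I: √((0.4271·111.32)² + (-1.5972·91.64)²) = √(2260.505345 + 21423.418125) = 153.8958 km
J: √((1.1897·111.32)² + (-1.5834·91.64)²) = √(17539.665978 + 21054.815603) = 196.4548 km
K: √((1.6798·111.32)² + (-1.7854·91.64)²) = √(34967.255686 + 26769.559321) = 248.4689 km
L: √((-2.1943·111.32)² + (0.6459·91.64)²) = √(59667.576905 + 3503.488773) = 251.3385 km
M: √((3.5395·111.32)² + (-0.7514·91.64)²) = √(155249.506614 + 4741.464928) = 399.9887 km
N: √((0.6811·111.32)² + (0.4004·91.64)²) = √(5748.680285 + 1346.351004) = 84.2320 km
O: √((-1.4815·111.32)² + (2.7829·91.64)²) = √(27198.797708 + 65037.728183) = 303.7047 km
Threshold 140 km: G (52.0517 km), N (84.2320 km), E (106.2921 km), D (130.2795 km) are within range.

G, N, E, D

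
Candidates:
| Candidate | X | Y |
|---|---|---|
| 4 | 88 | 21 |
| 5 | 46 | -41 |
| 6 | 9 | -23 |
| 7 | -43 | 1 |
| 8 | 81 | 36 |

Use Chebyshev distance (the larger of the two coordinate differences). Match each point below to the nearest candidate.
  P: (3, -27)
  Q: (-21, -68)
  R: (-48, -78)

P at (3, -27):
  4: 85
  5: 43
  6: 6
  7: 46
  8: 78
  → nearest: 6 (6)
Q at (-21, -68):
  4: 109
  5: 67
  6: 45
  7: 69
  8: 104
  → nearest: 6 (45)
R at (-48, -78):
  4: 136
  5: 94
  6: 57
  7: 79
  8: 129
  → nearest: 6 (57)

P→6; Q→6; R→6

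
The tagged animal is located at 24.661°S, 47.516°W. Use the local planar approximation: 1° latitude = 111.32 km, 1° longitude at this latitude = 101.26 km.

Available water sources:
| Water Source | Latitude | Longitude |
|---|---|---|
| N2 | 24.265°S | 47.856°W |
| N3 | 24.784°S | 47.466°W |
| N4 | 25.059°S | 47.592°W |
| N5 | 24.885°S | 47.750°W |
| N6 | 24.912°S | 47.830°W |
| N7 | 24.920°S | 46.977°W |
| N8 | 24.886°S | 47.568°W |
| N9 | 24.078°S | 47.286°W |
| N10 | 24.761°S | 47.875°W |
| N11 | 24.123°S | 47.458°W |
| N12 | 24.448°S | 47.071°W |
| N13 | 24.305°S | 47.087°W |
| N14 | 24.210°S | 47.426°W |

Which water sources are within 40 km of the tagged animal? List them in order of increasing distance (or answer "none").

N3, N8, N5, N10

Distances from 24.661°S, 47.516°W:
N2: 55.934 km
N3: 14.598 km
N4: 44.969 km
N5: 34.398 km
N6: 42.328 km
N7: 61.726 km
N8: 25.594 km
N9: 68.952 km
N10: 38.019 km
N11: 60.177 km
N12: 50.918 km
N13: 58.801 km
N14: 51.026 km
Threshold 40 km: N3 (14.598 km), N8 (25.594 km), N5 (34.398 km), N10 (38.019 km) are within range.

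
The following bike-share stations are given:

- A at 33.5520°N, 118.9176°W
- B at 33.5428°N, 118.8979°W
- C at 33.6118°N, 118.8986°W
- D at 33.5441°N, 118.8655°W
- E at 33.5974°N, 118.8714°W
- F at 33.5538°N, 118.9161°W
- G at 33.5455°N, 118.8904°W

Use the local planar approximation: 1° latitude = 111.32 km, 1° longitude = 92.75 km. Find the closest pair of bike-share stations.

A and F

Pairwise distances:
A–F: 0.2439 km
B–G: 0.7578 km
B–F: 2.0854 km
A–B: 2.0946 km
D–G: 2.3147 km
F–G: 2.5565 km
A–G: 2.6245 km
C–E: 2.9890 km
B–D: 3.0086 km
D–F: 4.8158 km
A–D: 4.9116 km
D–E: 5.9585 km
E–G: 6.0403 km
E–F: 6.3832 km
B–E: 6.5562 km
A–E: 6.6260 km
C–F: 6.6575 km
A–C: 6.8862 km
C–G: 7.4196 km
B–C: 7.6814 km
C–D: 8.1377 km
Closest pair: A–F at 0.2439 km.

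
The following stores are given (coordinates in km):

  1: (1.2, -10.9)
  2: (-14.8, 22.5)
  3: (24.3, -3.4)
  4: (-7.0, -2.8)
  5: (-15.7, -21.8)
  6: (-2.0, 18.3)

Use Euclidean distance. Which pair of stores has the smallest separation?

Pairwise distances:
1–2: 37.0 km
1–3: 24.3 km
1–4: 11.5 km
1–5: 20.1 km
1–6: 29.4 km
2–3: 46.9 km
2–4: 26.5 km
2–5: 44.3 km
2–6: 13.5 km
3–4: 31.3 km
3–5: 44.0 km
3–6: 34.1 km
4–5: 20.9 km
4–6: 21.7 km
5–6: 42.4 km
Closest pair: 1–4 at 11.5 km.

1 and 4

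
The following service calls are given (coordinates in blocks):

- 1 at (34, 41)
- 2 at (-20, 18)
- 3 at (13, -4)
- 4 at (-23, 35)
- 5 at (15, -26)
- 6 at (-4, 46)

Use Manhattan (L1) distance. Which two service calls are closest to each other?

2 and 4

Pairwise distances:
1–2: |-54| + |-23| = 54 + 23 = 77 blocks
1–3: |-21| + |-45| = 21 + 45 = 66 blocks
1–4: |-57| + |-6| = 57 + 6 = 63 blocks
1–5: |-19| + |-67| = 19 + 67 = 86 blocks
1–6: |-38| + |5| = 38 + 5 = 43 blocks
2–3: |33| + |-22| = 33 + 22 = 55 blocks
2–4: |-3| + |17| = 3 + 17 = 20 blocks
2–5: |35| + |-44| = 35 + 44 = 79 blocks
2–6: |16| + |28| = 16 + 28 = 44 blocks
3–4: |-36| + |39| = 36 + 39 = 75 blocks
3–5: |2| + |-22| = 2 + 22 = 24 blocks
3–6: |-17| + |50| = 17 + 50 = 67 blocks
4–5: |38| + |-61| = 38 + 61 = 99 blocks
4–6: |19| + |11| = 19 + 11 = 30 blocks
5–6: |-19| + |72| = 19 + 72 = 91 blocks
Closest pair: 2–4 at 20 blocks.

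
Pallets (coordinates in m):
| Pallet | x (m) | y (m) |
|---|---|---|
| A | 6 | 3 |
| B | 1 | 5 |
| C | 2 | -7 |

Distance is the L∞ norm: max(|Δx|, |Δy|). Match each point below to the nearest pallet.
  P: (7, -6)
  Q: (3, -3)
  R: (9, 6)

P→C; Q→C; R→A

P at (7, -6):
  A: 9 m
  B: 11 m
  C: 5 m
  → nearest: C (5 m)
Q at (3, -3):
  A: 6 m
  B: 8 m
  C: 4 m
  → nearest: C (4 m)
R at (9, 6):
  A: 3 m
  B: 8 m
  C: 13 m
  → nearest: A (3 m)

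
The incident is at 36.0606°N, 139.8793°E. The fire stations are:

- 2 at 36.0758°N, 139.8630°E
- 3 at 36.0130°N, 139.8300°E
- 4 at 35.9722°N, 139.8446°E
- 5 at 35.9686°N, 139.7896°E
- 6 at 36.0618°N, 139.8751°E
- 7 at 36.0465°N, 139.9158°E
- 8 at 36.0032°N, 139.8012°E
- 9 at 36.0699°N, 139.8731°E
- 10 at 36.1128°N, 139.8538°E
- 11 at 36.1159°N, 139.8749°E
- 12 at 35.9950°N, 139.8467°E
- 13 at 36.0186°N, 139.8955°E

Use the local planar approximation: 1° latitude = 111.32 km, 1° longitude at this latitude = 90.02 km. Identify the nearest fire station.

6

Distances from 36.0606°N, 139.8793°E:
2: 2.2397 km
3: 6.9118 km
4: 10.3246 km
5: 13.0418 km
6: 0.4010 km
7: 3.6414 km
8: 9.5004 km
9: 1.1761 km
10: 6.2479 km
11: 6.1687 km
12: 7.8702 km
13: 4.8976 km
Minimum: 6 at 0.4010 km.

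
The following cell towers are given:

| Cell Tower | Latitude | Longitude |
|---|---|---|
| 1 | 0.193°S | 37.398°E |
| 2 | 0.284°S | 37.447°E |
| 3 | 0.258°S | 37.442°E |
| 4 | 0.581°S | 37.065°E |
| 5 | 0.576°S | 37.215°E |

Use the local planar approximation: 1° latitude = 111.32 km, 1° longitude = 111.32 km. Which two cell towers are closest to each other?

Pairwise distances:
1–2: √((-0.091·111.32)² + (0.049·111.32)²) = √(102.61933 + 29.75353) = 11.505 km
1–3: √((-0.065·111.32)² + (0.044·111.32)²) = √(52.35680 + 23.99119) = 8.738 km
1–4: √((-0.388·111.32)² + (-0.333·111.32)²) = √(1865.56269 + 1374.15228) = 56.918 km
1–5: √((-0.383·111.32)² + (-0.183·111.32)²) = √(1817.79098 + 415.00046) = 47.252 km
2–3: √((0.026·111.32)² + (-0.005·111.32)²) = √(8.37709 + 0.30980) = 2.947 km
2–4: √((-0.297·111.32)² + (-0.382·111.32)²) = √(1093.09849 + 1808.31099) = 53.865 km
2–5: √((-0.292·111.32)² + (-0.232·111.32)²) = √(1056.60363 + 666.99467) = 41.516 km
3–4: √((-0.323·111.32)² + (-0.377·111.32)²) = √(1292.85982 + 1761.28281) = 55.264 km
3–5: √((-0.318·111.32)² + (-0.227·111.32)²) = √(1253.14301 + 638.55471) = 43.494 km
4–5: √((0.005·111.32)² + (0.150·111.32)²) = √(0.30980 + 278.82320) = 16.707 km
Closest pair: 2–3 at 2.947 km.

2 and 3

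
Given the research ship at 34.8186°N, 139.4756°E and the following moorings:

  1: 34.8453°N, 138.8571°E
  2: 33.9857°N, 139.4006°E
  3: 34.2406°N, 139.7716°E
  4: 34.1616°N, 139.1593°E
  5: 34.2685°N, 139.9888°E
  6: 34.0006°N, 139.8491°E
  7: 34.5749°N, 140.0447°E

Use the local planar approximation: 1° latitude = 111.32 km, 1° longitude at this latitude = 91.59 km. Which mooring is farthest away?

6

Distances from 34.8186°N, 139.4756°E:
1: 56.7263 km
2: 92.9725 km
3: 69.8212 km
4: 78.6658 km
5: 77.1969 km
6: 97.2735 km
7: 58.7611 km
Maximum: 6 at 97.2735 km.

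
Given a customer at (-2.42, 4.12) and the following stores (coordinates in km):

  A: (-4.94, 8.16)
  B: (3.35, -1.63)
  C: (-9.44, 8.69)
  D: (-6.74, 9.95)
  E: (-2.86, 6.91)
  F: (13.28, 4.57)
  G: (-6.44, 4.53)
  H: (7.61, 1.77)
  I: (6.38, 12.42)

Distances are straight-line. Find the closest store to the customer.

E

Distances from (-2.42, 4.12):
A: √((-2.52)² + (4.04)²) = √(6.3504 + 16.3216) = 4.76 km
B: √((5.77)² + (-5.75)²) = √(33.2929 + 33.0625) = 8.15 km
C: √((-7.02)² + (4.57)²) = √(49.2804 + 20.8849) = 8.38 km
D: √((-4.32)² + (5.83)²) = √(18.6624 + 33.9889) = 7.26 km
E: √((-0.44)² + (2.79)²) = √(0.1936 + 7.7841) = 2.82 km
F: √((15.70)² + (0.45)²) = √(246.4900 + 0.2025) = 15.71 km
G: √((-4.02)² + (0.41)²) = √(16.1604 + 0.1681) = 4.04 km
H: √((10.03)² + (-2.35)²) = √(100.6009 + 5.5225) = 10.30 km
I: √((8.80)² + (8.30)²) = √(77.4400 + 68.8900) = 12.10 km
Minimum: E at 2.82 km.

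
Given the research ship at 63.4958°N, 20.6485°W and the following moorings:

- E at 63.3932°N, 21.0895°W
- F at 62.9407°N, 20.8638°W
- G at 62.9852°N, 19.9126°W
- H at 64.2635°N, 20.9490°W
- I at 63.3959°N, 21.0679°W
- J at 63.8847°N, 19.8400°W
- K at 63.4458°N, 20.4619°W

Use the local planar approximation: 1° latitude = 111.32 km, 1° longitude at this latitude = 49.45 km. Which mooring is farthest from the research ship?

Distances from 63.4958°N, 20.6485°W:
E: √((-0.1026·111.32)² + (-0.4410·49.45)²) = √(130.449109 + 475.564876) = 24.6174 km
F: √((-0.5551·111.32)² + (-0.2153·49.45)²) = √(3818.465314 + 113.349772) = 62.7042 km
G: √((-0.5106·111.32)² + (0.7359·49.45)²) = √(3230.784691 + 1324.250659) = 67.4910 km
H: √((0.7677·111.32)² + (-0.3005·49.45)²) = √(7303.473815 + 220.811427) = 86.7426 km
I: √((-0.0999·111.32)² + (-0.4194·49.45)²) = √(123.673705 + 430.119809) = 23.5328 km
J: √((0.3889·111.32)² + (0.8085·49.45)²) = √(1874.227395 + 1598.426387) = 58.9292 km
K: √((-0.0500·111.32)² + (0.1866·49.45)²) = √(30.980356 + 85.144357) = 10.7761 km
Maximum: H at 86.7426 km.

H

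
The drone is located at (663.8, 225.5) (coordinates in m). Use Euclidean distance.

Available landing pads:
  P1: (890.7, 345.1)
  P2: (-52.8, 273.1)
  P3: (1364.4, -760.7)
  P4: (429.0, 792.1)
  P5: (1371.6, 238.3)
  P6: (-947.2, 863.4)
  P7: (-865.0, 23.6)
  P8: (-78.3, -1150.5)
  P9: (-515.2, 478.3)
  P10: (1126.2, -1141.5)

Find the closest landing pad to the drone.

Distances from (663.8, 225.5):
P1: 256.5 m
P2: 718.2 m
P3: 1209.7 m
P4: 613.3 m
P5: 707.9 m
P6: 1732.7 m
P7: 1542.1 m
P8: 1563.4 m
P9: 1205.8 m
P10: 1443.1 m
Minimum: P1 at 256.5 m.

P1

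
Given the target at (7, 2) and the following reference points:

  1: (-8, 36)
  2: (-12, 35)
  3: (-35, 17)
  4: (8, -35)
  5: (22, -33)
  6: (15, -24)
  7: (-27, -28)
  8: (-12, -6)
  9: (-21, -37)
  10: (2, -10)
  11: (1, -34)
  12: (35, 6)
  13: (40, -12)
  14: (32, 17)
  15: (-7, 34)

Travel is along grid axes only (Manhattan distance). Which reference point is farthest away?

Distances from (7, 2):
1: |-15| + |34| = 15 + 34 = 49
2: |-19| + |33| = 19 + 33 = 52
3: |-42| + |15| = 42 + 15 = 57
4: |1| + |-37| = 1 + 37 = 38
5: |15| + |-35| = 15 + 35 = 50
6: |8| + |-26| = 8 + 26 = 34
7: |-34| + |-30| = 34 + 30 = 64
8: |-19| + |-8| = 19 + 8 = 27
9: |-28| + |-39| = 28 + 39 = 67
10: |-5| + |-12| = 5 + 12 = 17
11: |-6| + |-36| = 6 + 36 = 42
12: |28| + |4| = 28 + 4 = 32
13: |33| + |-14| = 33 + 14 = 47
14: |25| + |15| = 25 + 15 = 40
15: |-14| + |32| = 14 + 32 = 46
Maximum: 9 at 67.

9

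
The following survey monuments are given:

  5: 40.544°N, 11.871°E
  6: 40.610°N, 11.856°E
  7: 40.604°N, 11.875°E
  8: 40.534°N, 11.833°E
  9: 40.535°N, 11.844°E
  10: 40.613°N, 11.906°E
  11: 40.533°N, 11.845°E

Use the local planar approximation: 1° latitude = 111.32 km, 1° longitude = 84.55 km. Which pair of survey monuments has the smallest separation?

9 and 11

Pairwise distances:
5–6: 7.456 km
5–7: 6.688 km
5–8: 3.400 km
5–9: 2.493 km
5–10: 8.231 km
5–11: 2.516 km
6–7: 1.740 km
6–8: 8.681 km
6–9: 8.410 km
6–10: 4.241 km
6–11: 8.622 km
7–8: 8.563 km
7–9: 8.116 km
7–10: 2.806 km
7–11: 8.301 km
8–9: 0.937 km
8–10: 10.744 km
8–11: 1.021 km
9–10: 10.143 km
9–11: 0.238 km
10–11: 10.291 km
Closest pair: 9–11 at 0.238 km.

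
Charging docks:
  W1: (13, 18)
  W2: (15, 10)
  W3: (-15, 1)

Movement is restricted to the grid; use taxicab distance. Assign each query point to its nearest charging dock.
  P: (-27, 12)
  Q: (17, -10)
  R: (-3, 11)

P→W3; Q→W2; R→W2

P at (-27, 12):
  W1: 46
  W2: 44
  W3: 23
  → nearest: W3 (23)
Q at (17, -10):
  W1: 32
  W2: 22
  W3: 43
  → nearest: W2 (22)
R at (-3, 11):
  W1: 23
  W2: 19
  W3: 22
  → nearest: W2 (19)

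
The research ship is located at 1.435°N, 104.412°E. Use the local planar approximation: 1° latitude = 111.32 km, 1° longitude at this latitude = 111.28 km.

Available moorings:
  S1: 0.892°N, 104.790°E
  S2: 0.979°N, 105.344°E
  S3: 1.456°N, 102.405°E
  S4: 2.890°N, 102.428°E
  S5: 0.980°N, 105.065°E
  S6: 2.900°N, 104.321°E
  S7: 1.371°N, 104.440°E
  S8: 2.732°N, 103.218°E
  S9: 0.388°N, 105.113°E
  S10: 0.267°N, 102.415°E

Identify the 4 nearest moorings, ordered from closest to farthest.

S7, S1, S5, S2

Distances from 1.435°N, 104.412°E:
S1: 73.642 km
S2: 115.469 km
S3: 223.351 km
S4: 273.821 km
S5: 88.577 km
S6: 163.398 km
S7: 7.776 km
S8: 196.215 km
S9: 140.248 km
S10: 257.469 km
Sorted: S7 (7.776 km) < S1 (73.642 km) < S5 (88.577 km) < S2 (115.469 km) < S9 (140.248 km) < S6 (163.398 km) < …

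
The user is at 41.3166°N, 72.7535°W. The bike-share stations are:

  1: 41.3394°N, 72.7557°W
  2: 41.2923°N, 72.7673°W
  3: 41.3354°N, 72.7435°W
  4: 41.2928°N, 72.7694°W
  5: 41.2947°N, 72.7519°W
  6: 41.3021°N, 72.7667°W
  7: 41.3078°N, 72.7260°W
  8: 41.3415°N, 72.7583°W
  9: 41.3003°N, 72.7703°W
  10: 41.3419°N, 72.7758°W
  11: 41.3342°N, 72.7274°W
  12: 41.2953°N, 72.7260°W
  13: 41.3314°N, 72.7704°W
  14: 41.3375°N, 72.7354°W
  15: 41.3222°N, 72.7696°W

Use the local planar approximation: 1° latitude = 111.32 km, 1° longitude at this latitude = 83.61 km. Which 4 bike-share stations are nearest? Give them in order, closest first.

Distances from 41.3166°N, 72.7535°W:
1: √((0.0228·111.32)² + (-0.0022·83.61)²) = √(6.441931 + 0.033835) = 2.5448 km
2: √((-0.0243·111.32)² + (-0.0138·83.61)²) = √(7.317436 + 1.331296) = 2.9409 km
3: √((0.0188·111.32)² + (0.0100·83.61)²) = √(4.379879 + 0.699063) = 2.2537 km
4: √((-0.0238·111.32)² + (-0.0159·83.61)²) = √(7.019405 + 1.767302) = 2.9642 km
5: √((-0.0219·111.32)² + (0.0016·83.61)²) = √(5.943395 + 0.017896) = 2.4416 km
6: √((-0.0145·111.32)² + (-0.0132·83.61)²) = √(2.605448 + 1.218048) = 1.9554 km
7: √((-0.0088·111.32)² + (0.0275·83.61)²) = √(0.959648 + 5.286666) = 2.4993 km
8: √((0.0249·111.32)² + (-0.0048·83.61)²) = √(7.683252 + 0.161064) = 2.8008 km
9: √((-0.0163·111.32)² + (-0.0168·83.61)²) = √(3.292468 + 1.973036) = 2.2947 km
10: √((0.0253·111.32)² + (-0.0223·83.61)²) = √(7.932086 + 3.476371) = 3.3776 km
11: √((0.0176·111.32)² + (0.0261·83.61)²) = √(3.838590 + 4.762088) = 2.9327 km
12: √((-0.0213·111.32)² + (0.0275·83.61)²) = √(5.622191 + 5.286666) = 3.3029 km
13: √((0.0148·111.32)² + (-0.0169·83.61)²) = √(2.714375 + 1.996594) = 2.1705 km
14: √((0.0209·111.32)² + (0.0181·83.61)²) = √(5.413012 + 2.290201) = 2.7755 km
15: √((0.0056·111.32)² + (-0.0161·83.61)²) = √(0.388618 + 1.812042) = 1.4835 km
Sorted: 15 (1.4835 km) < 6 (1.9554 km) < 13 (2.1705 km) < 3 (2.2537 km) < 9 (2.2947 km) < 5 (2.4416 km) < …

15, 6, 13, 3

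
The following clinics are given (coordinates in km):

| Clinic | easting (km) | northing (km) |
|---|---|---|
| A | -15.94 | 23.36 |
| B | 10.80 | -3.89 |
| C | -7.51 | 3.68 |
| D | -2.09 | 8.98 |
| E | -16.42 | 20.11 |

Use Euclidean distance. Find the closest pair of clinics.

A and E

Pairwise distances:
A–B: 38.18 km
A–C: 21.41 km
A–D: 19.97 km
A–E: 3.29 km
B–C: 19.81 km
B–D: 18.22 km
B–E: 36.29 km
C–D: 7.58 km
C–E: 18.69 km
D–E: 18.14 km
Closest pair: A–E at 3.29 km.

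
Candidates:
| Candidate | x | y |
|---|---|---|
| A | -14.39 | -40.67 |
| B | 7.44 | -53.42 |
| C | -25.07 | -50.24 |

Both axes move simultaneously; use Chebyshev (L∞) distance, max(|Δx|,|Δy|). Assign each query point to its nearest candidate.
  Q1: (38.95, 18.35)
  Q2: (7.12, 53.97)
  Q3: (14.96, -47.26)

Q1 at (38.95, 18.35):
  A: 59.02
  B: 71.77
  C: 68.59
  → nearest: A (59.02)
Q2 at (7.12, 53.97):
  A: 94.64
  B: 107.39
  C: 104.21
  → nearest: A (94.64)
Q3 at (14.96, -47.26):
  A: 29.35
  B: 7.52
  C: 40.03
  → nearest: B (7.52)

Q1→A; Q2→A; Q3→B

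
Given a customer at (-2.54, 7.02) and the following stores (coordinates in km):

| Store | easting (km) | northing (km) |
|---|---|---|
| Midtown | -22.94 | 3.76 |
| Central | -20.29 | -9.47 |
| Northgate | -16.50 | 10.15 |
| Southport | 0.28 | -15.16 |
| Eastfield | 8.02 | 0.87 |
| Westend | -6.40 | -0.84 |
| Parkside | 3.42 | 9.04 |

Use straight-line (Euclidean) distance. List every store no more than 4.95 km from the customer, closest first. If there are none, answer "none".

none

Distances from (-2.54, 7.02):
Midtown: 20.66 km
Central: 24.23 km
Northgate: 14.31 km
Southport: 22.36 km
Eastfield: 12.22 km
Westend: 8.76 km
Parkside: 6.29 km
Threshold 4.95 km: none within range.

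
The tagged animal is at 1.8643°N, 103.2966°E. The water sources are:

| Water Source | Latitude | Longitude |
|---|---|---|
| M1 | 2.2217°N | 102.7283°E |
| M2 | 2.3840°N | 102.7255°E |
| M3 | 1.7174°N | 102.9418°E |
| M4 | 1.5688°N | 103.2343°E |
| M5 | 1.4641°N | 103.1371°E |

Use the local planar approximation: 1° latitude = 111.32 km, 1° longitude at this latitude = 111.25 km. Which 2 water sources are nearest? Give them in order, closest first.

Distances from 1.8643°N, 103.2966°E:
M1: √((0.3574·111.32)² + (-0.5683·111.25)²) = √(1582.907335 + 3997.195146) = 74.7001 km
M2: √((0.5197·111.32)² + (-0.5711·111.25)²) = √(3346.970072 + 4036.680341) = 85.9282 km
M3: √((-0.1469·111.32)² + (-0.3548·111.25)²) = √(267.417600 + 1557.999312) = 42.7249 km
M4: √((-0.2955·111.32)² + (-0.0623·111.25)²) = √(1082.084972 + 48.037028) = 33.6173 km
M5: √((-0.4002·111.32)² + (-0.1595·111.25)²) = √(1984.726022 + 314.862844) = 47.9540 km
Sorted: M4 (33.6173 km) < M3 (42.7249 km) < M5 (47.9540 km) < M1 (74.7001 km) < …

M4, M3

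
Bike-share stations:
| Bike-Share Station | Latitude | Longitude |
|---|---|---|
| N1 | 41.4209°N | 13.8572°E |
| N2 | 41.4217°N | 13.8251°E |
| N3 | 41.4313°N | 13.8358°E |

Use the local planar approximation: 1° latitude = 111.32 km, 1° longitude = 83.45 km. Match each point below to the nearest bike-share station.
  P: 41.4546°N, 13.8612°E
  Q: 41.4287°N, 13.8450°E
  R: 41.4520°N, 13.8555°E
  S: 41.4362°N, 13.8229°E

P at 41.4546°N, 13.8612°E:
  N1: 3.7663 km
  N2: 4.7422 km
  N3: 3.3497 km
  → nearest: N3 (3.3497 km)
Q at 41.4287°N, 13.8450°E:
  N1: 1.3381 km
  N2: 1.8344 km
  N3: 0.8205 km
  → nearest: N3 (0.8205 km)
R at 41.4520°N, 13.8555°E:
  N1: 3.4650 km
  N2: 4.2205 km
  N3: 2.8306 km
  → nearest: N3 (2.8306 km)
S at 41.4362°N, 13.8229°E:
  N1: 3.3307 km
  N2: 1.6245 km
  N3: 1.2068 km
  → nearest: N3 (1.2068 km)

P→N3; Q→N3; R→N3; S→N3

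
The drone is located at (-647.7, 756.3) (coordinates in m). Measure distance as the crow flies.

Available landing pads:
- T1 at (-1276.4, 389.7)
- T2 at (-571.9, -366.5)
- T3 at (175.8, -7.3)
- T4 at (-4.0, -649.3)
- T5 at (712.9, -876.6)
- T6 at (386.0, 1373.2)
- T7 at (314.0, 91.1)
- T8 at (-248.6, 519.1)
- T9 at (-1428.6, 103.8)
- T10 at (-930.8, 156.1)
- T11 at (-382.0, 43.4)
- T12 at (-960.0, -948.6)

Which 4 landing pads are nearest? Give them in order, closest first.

T8, T10, T1, T11

Distances from (-647.7, 756.3):
T1: √((-628.7)² + (-366.6)²) = √(395263.690 + 134395.560) = 727.8 m
T2: √((75.8)² + (-1122.8)²) = √(5745.640 + 1260679.840) = 1125.4 m
T3: √((823.5)² + (-763.6)²) = √(678152.250 + 583084.960) = 1123.0 m
T4: √((643.7)² + (-1405.6)²) = √(414349.690 + 1975711.360) = 1546.0 m
T5: √((1360.6)² + (-1632.9)²) = √(1851232.360 + 2666362.410) = 2125.5 m
T6: √((1033.7)² + (616.9)²) = √(1068535.690 + 380565.610) = 1203.8 m
T7: √((961.7)² + (-665.2)²) = √(924866.890 + 442491.040) = 1169.3 m
T8: √((399.1)² + (-237.2)²) = √(159280.810 + 56263.840) = 464.3 m
T9: √((-780.9)² + (-652.5)²) = √(609804.810 + 425756.250) = 1017.6 m
T10: √((-283.1)² + (-600.2)²) = √(80145.610 + 360240.040) = 663.6 m
T11: √((265.7)² + (-712.9)²) = √(70596.490 + 508226.410) = 760.8 m
T12: √((-312.3)² + (-1704.9)²) = √(97531.290 + 2906684.010) = 1733.3 m
Sorted: T8 (464.3 m) < T10 (663.6 m) < T1 (727.8 m) < T11 (760.8 m) < T9 (1017.6 m) < T3 (1123.0 m) < …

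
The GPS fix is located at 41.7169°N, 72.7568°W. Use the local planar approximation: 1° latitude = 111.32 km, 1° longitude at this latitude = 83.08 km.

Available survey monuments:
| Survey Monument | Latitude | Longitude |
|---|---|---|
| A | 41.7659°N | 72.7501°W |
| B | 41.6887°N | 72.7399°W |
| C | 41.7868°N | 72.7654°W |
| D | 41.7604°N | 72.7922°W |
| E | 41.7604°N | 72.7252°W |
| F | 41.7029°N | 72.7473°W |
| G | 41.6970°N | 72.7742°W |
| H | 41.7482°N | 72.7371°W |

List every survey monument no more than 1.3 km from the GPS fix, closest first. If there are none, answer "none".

Distances from 41.7169°N, 72.7568°W:
A: 5.4830 km
B: 3.4389 km
C: 7.8140 km
D: 5.6656 km
E: 5.5083 km
F: 1.7469 km
G: 2.6452 km
H: 3.8496 km
Threshold 1.3 km: none within range.

none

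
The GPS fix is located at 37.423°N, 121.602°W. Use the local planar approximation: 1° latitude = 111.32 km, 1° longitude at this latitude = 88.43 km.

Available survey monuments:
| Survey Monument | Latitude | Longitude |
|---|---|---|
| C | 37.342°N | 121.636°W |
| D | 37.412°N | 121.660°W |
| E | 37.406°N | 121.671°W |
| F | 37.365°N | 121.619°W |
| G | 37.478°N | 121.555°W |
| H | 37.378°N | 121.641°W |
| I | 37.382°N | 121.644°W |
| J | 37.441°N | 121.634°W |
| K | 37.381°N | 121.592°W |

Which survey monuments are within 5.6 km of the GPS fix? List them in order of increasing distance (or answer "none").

Distances from 37.423°N, 121.602°W:
C: √((-0.081·111.32)² + (-0.034·88.43)²) = √(81.30485 + 9.03976) = 9.505 km
D: √((-0.011·111.32)² + (-0.058·88.43)²) = √(1.49945 + 26.30603) = 5.273 km
E: √((-0.017·111.32)² + (-0.069·88.43)²) = √(3.58133 + 37.23038) = 6.388 km
F: √((-0.058·111.32)² + (-0.017·88.43)²) = √(41.68717 + 2.25994) = 6.629 km
G: √((0.055·111.32)² + (0.047·88.43)²) = √(37.48623 + 17.27408) = 7.400 km
H: √((-0.045·111.32)² + (-0.039·88.43)²) = √(25.09409 + 11.89401) = 6.082 km
I: √((-0.041·111.32)² + (-0.042·88.43)²) = √(20.83119 + 13.79424) = 5.884 km
J: √((0.018·111.32)² + (-0.032·88.43)²) = √(4.01505 + 8.00754) = 3.467 km
K: √((-0.042·111.32)² + (0.010·88.43)²) = √(21.85974 + 0.78199) = 4.758 km
Threshold 5.6 km: J (3.467 km), K (4.758 km), D (5.273 km) are within range.

J, K, D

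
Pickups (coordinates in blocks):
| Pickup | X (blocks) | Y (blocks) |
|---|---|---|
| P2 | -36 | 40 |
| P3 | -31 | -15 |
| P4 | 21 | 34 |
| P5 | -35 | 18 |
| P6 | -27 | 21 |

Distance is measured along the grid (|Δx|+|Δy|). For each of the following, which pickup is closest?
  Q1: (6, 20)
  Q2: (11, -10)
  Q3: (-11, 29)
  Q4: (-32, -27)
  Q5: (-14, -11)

Q1→P4; Q2→P3; Q3→P6; Q4→P3; Q5→P3

Q1 at (6, 20):
  P2: |-42| + |20| = 42 + 20 = 62 blocks
  P3: |-37| + |-35| = 37 + 35 = 72 blocks
  P4: |15| + |14| = 15 + 14 = 29 blocks
  P5: |-41| + |-2| = 41 + 2 = 43 blocks
  P6: |-33| + |1| = 33 + 1 = 34 blocks
  → nearest: P4 (29 blocks)
Q2 at (11, -10):
  P2: |-47| + |50| = 47 + 50 = 97 blocks
  P3: |-42| + |-5| = 42 + 5 = 47 blocks
  P4: |10| + |44| = 10 + 44 = 54 blocks
  P5: |-46| + |28| = 46 + 28 = 74 blocks
  P6: |-38| + |31| = 38 + 31 = 69 blocks
  → nearest: P3 (47 blocks)
Q3 at (-11, 29):
  P2: |-25| + |11| = 25 + 11 = 36 blocks
  P3: |-20| + |-44| = 20 + 44 = 64 blocks
  P4: |32| + |5| = 32 + 5 = 37 blocks
  P5: |-24| + |-11| = 24 + 11 = 35 blocks
  P6: |-16| + |-8| = 16 + 8 = 24 blocks
  → nearest: P6 (24 blocks)
Q4 at (-32, -27):
  P2: |-4| + |67| = 4 + 67 = 71 blocks
  P3: |1| + |12| = 1 + 12 = 13 blocks
  P4: |53| + |61| = 53 + 61 = 114 blocks
  P5: |-3| + |45| = 3 + 45 = 48 blocks
  P6: |5| + |48| = 5 + 48 = 53 blocks
  → nearest: P3 (13 blocks)
Q5 at (-14, -11):
  P2: |-22| + |51| = 22 + 51 = 73 blocks
  P3: |-17| + |-4| = 17 + 4 = 21 blocks
  P4: |35| + |45| = 35 + 45 = 80 blocks
  P5: |-21| + |29| = 21 + 29 = 50 blocks
  P6: |-13| + |32| = 13 + 32 = 45 blocks
  → nearest: P3 (21 blocks)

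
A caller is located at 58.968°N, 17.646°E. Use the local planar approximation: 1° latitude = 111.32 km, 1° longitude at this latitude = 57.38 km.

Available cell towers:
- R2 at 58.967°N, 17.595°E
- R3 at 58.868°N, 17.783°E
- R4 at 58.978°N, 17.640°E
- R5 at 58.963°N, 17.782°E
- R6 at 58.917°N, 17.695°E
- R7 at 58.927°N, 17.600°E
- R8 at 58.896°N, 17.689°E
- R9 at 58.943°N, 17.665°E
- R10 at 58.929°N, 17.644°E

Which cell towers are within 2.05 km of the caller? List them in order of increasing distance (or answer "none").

R4

Distances from 58.968°N, 17.646°E:
R2: √((-0.001·111.32)² + (-0.051·57.38)²) = √(0.01239 + 8.56370) = 2.928 km
R3: √((-0.100·111.32)² + (0.137·57.38)²) = √(123.92142 + 61.79626) = 13.628 km
R4: √((0.010·111.32)² + (-0.006·57.38)²) = √(1.23921 + 0.11853) = 1.165 km
R5: √((-0.005·111.32)² + (0.136·57.38)²) = √(0.30980 + 60.89742) = 7.824 km
R6: √((-0.051·111.32)² + (0.049·57.38)²) = √(32.23196 + 7.90521) = 6.335 km
R7: √((-0.041·111.32)² + (-0.046·57.38)²) = √(20.83119 + 6.96685) = 5.272 km
R8: √((-0.072·111.32)² + (0.043·57.38)²) = √(64.24087 + 6.08777) = 8.386 km
R9: √((-0.025·111.32)² + (0.019·57.38)²) = √(7.74509 + 1.18858) = 2.989 km
R10: √((-0.039·111.32)² + (-0.002·57.38)²) = √(18.84845 + 0.01317) = 4.343 km
Threshold 2.05 km: R4 (1.165 km) is within range.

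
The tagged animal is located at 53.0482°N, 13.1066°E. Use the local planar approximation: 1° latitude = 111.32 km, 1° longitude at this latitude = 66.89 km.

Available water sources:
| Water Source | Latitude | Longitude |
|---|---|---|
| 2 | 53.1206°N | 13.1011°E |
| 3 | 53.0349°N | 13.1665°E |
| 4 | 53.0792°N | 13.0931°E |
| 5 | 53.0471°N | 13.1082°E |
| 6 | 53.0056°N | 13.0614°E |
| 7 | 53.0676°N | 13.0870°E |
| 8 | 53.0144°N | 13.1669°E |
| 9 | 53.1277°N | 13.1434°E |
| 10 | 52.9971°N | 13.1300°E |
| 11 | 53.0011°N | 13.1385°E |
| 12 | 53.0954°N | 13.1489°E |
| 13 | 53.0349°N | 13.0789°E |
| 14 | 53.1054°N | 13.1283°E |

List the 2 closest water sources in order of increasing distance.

5, 13

Distances from 53.0482°N, 13.1066°E:
2: √((0.0724·111.32)² + (-0.0055·66.89)²) = √(64.956636 + 0.135347) = 8.0680 km
3: √((-0.0133·111.32)² + (0.0599·66.89)²) = √(2.192046 + 16.053733) = 4.2715 km
4: √((0.0310·111.32)² + (-0.0135·66.89)²) = √(11.908849 + 0.815436) = 3.5671 km
5: √((-0.0011·111.32)² + (0.0016·66.89)²) = √(0.014994 + 0.011454) = 0.1626 km
6: √((-0.0426·111.32)² + (-0.0452·66.89)²) = √(22.488764 + 9.141117) = 5.6240 km
7: √((0.0194·111.32)² + (-0.0196·66.89)²) = √(4.663907 + 1.718836) = 2.5264 km
8: √((-0.0338·111.32)² + (0.0603·66.89)²) = √(14.157279 + 16.268856) = 5.5160 km
9: √((0.0795·111.32)² + (0.0368·66.89)²) = √(78.321438 + 6.059238) = 9.1859 km
10: √((-0.0511·111.32)² + (0.0234·66.89)²) = √(32.358486 + 2.449932) = 5.8999 km
11: √((-0.0471·111.32)² + (0.0319·66.89)²) = √(27.490853 + 4.553064) = 5.6607 km
12: √((0.0472·111.32)² + (0.0423·66.89)²) = √(27.607711 + 8.005770) = 5.9677 km
13: √((-0.0133·111.32)² + (-0.0277·66.89)²) = √(2.192046 + 3.433064) = 2.3717 km
14: √((0.0572·111.32)² + (0.0217·66.89)²) = √(40.545107 + 2.106890) = 6.5308 km
Sorted: 5 (0.1626 km) < 13 (2.3717 km) < 7 (2.5264 km) < 4 (3.5671 km) < …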